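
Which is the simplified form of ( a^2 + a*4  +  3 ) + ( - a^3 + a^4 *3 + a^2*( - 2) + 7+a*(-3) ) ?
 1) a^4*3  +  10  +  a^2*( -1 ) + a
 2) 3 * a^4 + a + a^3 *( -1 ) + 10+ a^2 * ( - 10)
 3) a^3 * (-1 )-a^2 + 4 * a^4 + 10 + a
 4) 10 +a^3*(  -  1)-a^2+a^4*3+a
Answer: 4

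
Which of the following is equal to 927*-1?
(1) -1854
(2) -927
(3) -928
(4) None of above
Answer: 2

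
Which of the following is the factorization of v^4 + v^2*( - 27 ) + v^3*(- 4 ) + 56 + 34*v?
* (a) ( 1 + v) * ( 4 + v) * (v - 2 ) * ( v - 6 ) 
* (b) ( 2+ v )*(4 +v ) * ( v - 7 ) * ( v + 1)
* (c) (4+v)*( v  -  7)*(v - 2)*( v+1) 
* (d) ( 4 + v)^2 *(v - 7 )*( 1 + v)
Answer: c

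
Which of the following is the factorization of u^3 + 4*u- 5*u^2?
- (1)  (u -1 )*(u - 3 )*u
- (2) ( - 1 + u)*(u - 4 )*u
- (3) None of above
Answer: 2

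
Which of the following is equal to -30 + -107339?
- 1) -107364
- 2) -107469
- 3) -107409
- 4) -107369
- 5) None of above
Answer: 4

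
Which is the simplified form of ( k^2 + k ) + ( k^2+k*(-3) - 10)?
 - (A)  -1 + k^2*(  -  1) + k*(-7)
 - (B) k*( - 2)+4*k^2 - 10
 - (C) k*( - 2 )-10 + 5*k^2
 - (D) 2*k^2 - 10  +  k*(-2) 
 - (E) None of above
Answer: D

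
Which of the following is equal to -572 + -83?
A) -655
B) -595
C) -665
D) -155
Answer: A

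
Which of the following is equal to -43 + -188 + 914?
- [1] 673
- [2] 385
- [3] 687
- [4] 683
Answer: 4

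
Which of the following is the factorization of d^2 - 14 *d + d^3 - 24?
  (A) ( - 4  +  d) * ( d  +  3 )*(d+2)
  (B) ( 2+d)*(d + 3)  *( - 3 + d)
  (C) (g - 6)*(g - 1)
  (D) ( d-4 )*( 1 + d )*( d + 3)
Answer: A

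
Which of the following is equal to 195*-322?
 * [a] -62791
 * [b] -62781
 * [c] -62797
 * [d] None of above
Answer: d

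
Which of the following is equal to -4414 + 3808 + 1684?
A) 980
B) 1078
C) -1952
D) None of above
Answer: B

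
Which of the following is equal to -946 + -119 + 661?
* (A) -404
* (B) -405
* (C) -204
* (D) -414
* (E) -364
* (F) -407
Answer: A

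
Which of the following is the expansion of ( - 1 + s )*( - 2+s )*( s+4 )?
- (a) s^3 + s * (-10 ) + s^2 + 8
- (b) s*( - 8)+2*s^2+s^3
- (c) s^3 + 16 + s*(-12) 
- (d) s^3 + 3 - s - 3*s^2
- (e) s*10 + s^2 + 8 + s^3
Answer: a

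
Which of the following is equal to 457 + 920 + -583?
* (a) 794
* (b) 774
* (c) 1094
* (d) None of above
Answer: a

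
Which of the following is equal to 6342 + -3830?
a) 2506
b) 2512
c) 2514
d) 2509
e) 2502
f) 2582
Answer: b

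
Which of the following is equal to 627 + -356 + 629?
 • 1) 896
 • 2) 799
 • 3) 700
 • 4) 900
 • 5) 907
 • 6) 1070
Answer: 4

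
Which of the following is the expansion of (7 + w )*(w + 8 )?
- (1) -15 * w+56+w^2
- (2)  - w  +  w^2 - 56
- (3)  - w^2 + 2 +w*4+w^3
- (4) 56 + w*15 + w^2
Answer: 4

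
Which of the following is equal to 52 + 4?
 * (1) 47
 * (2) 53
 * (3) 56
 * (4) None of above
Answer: 3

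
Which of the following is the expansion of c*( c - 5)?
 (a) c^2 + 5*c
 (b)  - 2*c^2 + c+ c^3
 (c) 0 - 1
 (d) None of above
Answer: d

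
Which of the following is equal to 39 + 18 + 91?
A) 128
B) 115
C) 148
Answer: C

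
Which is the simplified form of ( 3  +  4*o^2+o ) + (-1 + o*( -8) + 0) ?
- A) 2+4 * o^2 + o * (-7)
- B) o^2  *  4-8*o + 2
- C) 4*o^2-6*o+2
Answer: A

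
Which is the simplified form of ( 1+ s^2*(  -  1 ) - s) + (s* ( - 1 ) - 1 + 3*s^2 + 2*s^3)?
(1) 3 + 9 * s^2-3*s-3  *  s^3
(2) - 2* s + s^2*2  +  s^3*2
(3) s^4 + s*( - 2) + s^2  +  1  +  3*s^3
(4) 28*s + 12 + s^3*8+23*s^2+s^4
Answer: 2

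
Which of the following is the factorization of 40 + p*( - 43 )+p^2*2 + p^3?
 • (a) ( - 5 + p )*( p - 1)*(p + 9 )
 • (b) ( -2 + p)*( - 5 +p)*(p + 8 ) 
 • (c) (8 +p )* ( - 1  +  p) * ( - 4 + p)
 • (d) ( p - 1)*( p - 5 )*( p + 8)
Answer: d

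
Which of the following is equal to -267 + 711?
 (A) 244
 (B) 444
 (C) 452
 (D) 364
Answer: B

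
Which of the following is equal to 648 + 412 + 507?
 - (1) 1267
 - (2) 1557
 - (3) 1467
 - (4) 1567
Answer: 4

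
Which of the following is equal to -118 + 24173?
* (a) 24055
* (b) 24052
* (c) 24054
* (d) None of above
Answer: a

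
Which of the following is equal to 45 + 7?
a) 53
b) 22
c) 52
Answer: c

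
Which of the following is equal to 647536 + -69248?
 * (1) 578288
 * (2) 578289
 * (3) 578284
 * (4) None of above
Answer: 1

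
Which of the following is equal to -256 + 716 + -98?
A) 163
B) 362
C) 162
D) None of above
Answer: B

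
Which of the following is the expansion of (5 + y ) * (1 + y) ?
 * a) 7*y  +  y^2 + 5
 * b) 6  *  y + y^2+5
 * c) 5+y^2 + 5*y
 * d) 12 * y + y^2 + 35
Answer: b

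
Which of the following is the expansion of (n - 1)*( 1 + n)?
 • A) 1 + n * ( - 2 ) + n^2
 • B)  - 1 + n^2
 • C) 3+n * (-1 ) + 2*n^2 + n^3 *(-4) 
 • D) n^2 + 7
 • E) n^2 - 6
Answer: B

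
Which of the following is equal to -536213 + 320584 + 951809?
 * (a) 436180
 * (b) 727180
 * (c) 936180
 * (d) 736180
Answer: d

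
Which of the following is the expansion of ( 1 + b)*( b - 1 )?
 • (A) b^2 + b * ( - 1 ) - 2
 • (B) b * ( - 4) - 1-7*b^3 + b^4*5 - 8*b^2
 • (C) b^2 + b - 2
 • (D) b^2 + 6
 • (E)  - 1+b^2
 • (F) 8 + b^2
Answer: E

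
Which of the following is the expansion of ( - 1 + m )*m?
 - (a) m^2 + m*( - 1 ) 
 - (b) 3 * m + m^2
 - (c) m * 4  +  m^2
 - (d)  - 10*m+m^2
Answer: a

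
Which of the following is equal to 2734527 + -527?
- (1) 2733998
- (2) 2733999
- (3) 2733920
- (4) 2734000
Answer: 4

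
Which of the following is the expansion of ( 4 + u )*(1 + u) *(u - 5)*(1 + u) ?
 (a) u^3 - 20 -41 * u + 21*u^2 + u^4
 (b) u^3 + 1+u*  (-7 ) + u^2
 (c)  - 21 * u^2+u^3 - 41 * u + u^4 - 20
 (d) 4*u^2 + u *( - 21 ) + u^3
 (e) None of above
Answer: c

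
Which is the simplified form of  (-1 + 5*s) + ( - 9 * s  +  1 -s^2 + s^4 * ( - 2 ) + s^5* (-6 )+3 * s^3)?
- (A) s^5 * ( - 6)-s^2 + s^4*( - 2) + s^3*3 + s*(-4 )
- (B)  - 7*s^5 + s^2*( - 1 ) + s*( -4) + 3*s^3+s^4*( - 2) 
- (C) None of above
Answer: A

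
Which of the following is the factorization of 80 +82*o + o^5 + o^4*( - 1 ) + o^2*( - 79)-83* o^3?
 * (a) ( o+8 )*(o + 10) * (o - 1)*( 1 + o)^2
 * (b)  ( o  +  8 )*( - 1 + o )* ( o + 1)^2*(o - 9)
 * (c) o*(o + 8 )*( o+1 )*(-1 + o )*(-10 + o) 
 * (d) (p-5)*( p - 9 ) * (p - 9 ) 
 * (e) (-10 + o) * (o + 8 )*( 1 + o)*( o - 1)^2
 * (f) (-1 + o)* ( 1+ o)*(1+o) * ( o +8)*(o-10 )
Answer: f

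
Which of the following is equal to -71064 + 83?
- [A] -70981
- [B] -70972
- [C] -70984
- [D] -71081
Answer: A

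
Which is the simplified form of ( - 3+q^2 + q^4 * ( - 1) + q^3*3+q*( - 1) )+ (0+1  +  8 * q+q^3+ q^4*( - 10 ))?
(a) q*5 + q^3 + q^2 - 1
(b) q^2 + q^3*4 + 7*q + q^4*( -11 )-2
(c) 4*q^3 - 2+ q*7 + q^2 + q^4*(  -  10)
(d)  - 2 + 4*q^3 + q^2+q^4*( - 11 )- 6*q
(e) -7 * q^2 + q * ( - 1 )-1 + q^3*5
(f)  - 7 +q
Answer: b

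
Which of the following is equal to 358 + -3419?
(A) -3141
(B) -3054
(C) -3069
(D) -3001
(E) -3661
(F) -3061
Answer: F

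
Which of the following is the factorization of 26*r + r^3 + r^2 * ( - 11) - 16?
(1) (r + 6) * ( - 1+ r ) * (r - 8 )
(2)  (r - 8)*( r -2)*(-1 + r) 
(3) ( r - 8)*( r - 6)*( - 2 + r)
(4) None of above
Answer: 2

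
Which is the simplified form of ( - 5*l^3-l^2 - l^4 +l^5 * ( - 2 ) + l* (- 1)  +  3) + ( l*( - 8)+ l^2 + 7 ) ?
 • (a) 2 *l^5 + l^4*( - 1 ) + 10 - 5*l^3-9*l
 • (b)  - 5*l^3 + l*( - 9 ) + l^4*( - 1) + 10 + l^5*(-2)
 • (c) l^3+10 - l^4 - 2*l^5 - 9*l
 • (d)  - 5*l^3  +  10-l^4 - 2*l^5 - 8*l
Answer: b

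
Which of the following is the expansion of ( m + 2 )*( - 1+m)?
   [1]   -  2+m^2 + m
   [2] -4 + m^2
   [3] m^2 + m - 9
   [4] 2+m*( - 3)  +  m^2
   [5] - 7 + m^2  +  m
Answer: 1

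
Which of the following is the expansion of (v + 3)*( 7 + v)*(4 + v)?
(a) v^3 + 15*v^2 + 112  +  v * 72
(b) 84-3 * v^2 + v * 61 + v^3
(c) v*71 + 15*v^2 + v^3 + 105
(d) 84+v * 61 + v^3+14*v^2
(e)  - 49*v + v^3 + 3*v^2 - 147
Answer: d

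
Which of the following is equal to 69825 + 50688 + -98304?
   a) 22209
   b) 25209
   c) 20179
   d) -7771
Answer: a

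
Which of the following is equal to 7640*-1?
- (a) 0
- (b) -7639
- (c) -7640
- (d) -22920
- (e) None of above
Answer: c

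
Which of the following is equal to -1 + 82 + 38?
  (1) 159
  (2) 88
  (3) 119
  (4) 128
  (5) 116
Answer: 3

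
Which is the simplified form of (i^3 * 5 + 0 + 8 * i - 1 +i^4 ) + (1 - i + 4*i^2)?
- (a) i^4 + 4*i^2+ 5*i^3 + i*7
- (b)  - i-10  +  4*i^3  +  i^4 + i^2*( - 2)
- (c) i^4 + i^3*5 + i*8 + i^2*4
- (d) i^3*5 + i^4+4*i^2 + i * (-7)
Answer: a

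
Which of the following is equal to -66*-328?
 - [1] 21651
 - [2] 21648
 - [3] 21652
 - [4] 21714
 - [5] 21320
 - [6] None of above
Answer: 2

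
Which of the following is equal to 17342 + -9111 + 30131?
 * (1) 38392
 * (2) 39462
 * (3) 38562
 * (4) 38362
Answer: 4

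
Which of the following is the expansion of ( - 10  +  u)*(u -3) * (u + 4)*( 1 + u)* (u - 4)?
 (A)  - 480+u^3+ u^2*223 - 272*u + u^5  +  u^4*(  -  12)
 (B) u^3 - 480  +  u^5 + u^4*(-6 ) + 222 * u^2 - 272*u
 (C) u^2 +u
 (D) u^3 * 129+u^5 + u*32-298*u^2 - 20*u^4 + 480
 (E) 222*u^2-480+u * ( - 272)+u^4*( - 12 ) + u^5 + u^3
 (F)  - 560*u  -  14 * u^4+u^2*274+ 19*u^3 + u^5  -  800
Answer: E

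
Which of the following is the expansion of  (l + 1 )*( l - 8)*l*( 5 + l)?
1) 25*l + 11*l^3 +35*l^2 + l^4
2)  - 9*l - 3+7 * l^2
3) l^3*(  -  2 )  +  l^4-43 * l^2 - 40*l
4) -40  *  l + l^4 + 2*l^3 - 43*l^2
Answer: 3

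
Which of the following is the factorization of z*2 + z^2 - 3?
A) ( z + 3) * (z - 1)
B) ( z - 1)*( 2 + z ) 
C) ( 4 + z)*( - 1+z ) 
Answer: A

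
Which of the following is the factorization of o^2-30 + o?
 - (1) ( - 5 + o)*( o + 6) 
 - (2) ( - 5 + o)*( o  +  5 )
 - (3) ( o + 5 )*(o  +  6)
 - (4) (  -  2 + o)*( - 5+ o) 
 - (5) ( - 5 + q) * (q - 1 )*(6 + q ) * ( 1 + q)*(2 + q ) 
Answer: 1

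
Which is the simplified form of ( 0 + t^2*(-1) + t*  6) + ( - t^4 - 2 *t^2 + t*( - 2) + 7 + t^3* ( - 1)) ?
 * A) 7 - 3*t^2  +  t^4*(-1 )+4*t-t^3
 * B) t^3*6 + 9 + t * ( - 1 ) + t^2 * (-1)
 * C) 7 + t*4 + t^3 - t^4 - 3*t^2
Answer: A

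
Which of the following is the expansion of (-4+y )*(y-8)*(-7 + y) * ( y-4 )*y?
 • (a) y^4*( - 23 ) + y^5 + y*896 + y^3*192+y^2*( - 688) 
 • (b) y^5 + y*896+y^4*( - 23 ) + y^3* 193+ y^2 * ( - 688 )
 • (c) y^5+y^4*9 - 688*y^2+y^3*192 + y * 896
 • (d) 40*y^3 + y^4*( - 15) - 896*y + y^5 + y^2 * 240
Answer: a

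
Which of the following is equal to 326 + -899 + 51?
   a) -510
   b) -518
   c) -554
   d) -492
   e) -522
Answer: e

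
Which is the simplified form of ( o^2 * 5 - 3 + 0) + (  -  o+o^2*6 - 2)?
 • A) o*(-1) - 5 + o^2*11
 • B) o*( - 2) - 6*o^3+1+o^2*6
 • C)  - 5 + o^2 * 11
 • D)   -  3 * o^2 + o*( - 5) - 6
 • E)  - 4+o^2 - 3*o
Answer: A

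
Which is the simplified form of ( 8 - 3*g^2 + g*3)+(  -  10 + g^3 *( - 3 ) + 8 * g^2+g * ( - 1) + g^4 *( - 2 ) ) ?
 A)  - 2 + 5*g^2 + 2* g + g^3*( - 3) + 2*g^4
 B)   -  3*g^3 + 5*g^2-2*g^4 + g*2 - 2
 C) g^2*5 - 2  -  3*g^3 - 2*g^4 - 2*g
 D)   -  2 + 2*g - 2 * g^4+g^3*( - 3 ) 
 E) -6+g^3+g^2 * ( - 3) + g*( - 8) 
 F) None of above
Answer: B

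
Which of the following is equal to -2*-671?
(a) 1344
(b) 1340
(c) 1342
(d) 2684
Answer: c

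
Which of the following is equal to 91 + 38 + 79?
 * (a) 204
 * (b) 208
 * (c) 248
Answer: b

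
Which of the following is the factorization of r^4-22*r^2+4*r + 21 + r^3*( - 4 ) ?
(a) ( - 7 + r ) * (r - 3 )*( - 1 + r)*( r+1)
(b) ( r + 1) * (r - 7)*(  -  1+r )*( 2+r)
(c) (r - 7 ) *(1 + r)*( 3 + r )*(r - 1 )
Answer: c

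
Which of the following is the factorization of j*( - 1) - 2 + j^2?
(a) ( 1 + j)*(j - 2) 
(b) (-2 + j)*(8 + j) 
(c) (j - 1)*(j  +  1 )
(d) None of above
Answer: a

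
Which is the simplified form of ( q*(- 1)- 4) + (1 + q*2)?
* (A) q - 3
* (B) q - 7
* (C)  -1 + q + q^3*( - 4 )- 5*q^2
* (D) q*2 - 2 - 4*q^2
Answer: A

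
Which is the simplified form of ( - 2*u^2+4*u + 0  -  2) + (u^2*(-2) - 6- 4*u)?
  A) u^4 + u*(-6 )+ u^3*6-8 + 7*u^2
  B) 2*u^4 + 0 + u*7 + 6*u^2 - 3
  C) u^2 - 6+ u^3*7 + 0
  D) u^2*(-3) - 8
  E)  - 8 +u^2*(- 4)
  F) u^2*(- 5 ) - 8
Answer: E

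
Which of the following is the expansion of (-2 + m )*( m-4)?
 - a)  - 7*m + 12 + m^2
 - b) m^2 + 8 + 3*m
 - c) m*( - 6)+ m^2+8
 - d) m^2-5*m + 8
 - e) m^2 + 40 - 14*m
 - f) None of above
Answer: c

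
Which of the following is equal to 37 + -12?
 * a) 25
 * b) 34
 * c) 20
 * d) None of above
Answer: a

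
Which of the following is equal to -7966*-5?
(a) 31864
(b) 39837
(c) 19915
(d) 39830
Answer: d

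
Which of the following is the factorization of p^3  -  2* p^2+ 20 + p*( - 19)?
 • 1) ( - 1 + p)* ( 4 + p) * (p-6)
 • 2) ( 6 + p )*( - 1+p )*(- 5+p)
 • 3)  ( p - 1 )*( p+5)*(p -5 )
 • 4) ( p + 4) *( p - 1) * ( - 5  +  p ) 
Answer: 4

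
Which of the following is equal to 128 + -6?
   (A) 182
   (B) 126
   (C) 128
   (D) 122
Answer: D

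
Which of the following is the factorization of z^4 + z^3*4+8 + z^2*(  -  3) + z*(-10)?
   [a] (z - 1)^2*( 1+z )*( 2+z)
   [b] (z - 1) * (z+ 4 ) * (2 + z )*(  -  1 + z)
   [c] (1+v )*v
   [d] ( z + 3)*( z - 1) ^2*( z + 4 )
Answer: b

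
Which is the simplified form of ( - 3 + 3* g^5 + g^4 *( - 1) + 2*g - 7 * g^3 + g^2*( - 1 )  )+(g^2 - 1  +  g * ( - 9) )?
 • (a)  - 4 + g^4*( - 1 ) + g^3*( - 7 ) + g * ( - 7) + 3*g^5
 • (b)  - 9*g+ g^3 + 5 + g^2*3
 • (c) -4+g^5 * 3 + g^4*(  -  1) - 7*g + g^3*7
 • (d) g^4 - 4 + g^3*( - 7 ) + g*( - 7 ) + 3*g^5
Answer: a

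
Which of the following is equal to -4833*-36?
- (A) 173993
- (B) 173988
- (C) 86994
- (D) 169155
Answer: B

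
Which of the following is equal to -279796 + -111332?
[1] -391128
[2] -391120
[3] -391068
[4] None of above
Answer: 1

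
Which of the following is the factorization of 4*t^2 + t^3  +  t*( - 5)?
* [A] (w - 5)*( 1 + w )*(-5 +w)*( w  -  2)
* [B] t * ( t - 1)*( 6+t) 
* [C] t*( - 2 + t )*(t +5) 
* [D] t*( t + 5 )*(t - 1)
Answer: D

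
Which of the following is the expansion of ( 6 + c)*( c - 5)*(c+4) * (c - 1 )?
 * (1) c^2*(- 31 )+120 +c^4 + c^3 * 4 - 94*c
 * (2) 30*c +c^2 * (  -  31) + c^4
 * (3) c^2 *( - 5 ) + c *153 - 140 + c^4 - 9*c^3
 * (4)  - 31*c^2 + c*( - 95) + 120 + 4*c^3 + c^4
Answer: 1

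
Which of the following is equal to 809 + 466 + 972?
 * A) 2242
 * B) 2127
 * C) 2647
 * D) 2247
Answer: D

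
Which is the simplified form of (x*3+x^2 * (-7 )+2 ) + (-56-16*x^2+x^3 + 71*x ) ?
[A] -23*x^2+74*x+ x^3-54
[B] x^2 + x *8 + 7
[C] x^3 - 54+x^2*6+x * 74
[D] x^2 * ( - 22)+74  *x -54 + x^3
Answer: A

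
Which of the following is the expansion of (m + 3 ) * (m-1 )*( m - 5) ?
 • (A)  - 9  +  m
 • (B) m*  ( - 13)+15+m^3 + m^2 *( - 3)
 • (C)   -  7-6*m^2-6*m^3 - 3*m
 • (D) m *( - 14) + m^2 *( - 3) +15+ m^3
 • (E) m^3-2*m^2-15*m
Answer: B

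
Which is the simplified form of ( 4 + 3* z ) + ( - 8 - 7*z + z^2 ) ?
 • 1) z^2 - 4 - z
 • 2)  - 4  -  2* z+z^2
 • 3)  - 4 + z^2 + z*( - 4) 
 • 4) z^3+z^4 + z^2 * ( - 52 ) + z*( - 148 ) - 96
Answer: 3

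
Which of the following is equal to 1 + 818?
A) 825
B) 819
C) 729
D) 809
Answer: B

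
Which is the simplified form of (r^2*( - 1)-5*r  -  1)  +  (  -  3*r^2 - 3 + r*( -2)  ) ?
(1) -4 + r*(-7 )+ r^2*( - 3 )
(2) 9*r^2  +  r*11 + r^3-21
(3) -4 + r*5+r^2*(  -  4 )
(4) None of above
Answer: 4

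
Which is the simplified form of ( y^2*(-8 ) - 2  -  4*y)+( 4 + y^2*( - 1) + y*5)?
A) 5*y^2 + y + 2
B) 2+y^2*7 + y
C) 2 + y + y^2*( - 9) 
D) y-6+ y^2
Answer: C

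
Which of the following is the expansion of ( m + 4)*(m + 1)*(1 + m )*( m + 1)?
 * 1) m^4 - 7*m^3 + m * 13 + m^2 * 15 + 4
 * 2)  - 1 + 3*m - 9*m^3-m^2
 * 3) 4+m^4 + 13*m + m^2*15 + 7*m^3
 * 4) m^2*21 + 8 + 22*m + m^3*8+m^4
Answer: 3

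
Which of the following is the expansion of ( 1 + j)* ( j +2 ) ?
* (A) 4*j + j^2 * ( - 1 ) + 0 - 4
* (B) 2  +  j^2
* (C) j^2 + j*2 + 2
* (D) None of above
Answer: D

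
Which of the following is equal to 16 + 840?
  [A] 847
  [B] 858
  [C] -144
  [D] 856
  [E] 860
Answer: D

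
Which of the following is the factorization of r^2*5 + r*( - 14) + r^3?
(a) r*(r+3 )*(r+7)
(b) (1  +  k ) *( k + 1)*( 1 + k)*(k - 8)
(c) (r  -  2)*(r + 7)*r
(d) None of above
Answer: c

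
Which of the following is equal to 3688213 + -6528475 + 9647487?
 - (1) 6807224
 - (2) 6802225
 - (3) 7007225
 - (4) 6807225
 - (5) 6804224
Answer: 4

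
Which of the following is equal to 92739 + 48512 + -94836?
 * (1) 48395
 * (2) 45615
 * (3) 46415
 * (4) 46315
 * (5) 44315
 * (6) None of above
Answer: 3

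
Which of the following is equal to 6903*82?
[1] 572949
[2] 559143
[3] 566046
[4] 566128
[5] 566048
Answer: 3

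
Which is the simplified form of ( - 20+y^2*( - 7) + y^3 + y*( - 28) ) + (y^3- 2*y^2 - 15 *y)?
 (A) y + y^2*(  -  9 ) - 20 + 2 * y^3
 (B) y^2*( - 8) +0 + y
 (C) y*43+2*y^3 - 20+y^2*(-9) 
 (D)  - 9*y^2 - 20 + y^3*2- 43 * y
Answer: D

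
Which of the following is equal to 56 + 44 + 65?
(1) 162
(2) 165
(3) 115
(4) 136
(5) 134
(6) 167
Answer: 2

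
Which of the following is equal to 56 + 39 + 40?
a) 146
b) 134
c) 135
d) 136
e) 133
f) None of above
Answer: c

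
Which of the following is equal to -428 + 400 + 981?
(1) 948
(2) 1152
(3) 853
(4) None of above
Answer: 4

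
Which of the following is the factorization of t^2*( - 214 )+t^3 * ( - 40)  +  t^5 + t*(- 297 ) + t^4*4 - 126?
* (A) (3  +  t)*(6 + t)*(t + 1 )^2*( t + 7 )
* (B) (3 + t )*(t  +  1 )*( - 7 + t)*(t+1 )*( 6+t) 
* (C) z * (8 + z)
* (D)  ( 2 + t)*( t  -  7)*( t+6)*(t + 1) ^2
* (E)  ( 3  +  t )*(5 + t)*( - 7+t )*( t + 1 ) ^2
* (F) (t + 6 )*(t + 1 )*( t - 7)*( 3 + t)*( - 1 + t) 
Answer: B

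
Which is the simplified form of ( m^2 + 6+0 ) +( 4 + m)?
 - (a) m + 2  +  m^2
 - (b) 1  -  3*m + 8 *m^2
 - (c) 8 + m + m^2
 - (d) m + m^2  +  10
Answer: d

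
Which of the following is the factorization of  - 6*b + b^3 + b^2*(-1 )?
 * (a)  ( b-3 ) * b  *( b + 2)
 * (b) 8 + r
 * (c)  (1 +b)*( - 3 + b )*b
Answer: a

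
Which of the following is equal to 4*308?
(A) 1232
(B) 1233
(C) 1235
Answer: A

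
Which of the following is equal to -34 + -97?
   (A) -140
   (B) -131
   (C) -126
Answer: B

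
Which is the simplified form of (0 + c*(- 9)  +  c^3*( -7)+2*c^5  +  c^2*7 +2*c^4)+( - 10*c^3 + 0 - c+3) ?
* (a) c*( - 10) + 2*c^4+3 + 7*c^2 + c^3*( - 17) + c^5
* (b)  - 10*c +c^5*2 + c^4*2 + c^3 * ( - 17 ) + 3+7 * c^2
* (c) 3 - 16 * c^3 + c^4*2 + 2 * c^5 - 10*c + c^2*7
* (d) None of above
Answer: b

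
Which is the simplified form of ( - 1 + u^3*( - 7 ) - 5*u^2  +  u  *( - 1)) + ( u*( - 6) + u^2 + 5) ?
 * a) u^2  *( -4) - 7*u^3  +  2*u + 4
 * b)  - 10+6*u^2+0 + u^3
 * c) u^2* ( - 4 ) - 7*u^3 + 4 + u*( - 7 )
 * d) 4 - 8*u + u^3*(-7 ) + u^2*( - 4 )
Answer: c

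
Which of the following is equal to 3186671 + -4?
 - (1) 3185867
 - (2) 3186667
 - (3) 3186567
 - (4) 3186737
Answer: 2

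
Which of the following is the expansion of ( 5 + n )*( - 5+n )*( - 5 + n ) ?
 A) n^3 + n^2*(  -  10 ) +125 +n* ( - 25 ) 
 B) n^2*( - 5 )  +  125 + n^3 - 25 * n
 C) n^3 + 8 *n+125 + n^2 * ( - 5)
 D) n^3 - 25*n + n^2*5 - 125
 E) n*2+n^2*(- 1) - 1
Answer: B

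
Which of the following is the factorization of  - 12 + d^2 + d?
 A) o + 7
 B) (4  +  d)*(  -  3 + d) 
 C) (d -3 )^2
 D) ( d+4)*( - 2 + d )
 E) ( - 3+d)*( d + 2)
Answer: B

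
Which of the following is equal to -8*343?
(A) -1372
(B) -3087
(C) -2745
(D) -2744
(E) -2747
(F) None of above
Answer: D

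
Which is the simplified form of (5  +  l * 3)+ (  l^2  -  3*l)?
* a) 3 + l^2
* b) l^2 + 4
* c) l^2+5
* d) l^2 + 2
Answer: c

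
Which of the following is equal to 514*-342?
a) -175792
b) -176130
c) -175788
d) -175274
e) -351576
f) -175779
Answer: c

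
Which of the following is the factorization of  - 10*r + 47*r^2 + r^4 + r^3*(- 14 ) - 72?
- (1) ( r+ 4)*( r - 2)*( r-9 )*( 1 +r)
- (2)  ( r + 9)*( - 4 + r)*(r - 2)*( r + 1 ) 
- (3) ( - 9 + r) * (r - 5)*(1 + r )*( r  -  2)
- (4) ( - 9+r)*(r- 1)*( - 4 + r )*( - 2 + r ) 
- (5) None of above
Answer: 5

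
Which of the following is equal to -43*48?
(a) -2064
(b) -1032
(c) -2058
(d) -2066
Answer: a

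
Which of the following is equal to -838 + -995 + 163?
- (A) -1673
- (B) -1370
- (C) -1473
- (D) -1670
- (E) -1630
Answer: D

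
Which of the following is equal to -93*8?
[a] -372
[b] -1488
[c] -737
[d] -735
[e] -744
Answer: e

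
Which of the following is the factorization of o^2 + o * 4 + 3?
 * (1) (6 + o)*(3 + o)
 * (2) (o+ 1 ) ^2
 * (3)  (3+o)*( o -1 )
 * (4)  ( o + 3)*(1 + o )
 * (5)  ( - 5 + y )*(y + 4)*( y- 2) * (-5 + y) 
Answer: 4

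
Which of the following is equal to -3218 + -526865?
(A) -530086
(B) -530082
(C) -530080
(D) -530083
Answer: D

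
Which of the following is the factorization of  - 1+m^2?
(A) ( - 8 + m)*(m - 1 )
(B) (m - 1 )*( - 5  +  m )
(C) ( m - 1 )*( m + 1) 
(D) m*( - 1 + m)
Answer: C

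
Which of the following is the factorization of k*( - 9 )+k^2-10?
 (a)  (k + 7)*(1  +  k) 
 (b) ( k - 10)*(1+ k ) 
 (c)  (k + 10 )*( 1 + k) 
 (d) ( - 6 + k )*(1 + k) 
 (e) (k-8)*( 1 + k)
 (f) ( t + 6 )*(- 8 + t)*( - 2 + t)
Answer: b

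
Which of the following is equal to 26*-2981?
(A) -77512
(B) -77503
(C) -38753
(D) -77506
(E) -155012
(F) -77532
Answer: D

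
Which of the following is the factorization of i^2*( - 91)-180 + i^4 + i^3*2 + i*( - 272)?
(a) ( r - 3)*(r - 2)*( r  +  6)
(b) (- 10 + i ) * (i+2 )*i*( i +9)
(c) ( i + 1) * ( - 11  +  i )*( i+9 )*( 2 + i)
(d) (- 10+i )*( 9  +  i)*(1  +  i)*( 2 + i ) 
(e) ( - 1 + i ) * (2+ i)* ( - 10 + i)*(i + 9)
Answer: d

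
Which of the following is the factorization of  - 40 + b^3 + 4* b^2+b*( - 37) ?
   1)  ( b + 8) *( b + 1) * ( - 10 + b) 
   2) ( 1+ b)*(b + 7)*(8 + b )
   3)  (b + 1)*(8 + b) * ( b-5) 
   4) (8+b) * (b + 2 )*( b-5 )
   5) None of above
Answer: 3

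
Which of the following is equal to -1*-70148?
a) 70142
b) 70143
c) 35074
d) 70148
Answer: d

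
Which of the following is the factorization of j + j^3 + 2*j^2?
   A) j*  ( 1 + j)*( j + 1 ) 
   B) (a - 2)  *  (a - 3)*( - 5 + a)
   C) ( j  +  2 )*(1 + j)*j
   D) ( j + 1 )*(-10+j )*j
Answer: A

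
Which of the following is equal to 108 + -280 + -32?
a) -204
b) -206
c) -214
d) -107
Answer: a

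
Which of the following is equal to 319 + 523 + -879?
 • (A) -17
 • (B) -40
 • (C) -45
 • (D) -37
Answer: D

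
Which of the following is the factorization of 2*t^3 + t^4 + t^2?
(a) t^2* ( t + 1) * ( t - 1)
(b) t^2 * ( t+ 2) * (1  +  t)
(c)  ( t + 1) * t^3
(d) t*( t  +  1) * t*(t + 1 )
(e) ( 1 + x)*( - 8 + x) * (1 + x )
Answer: d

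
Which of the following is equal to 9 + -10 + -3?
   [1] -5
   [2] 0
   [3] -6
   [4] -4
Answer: 4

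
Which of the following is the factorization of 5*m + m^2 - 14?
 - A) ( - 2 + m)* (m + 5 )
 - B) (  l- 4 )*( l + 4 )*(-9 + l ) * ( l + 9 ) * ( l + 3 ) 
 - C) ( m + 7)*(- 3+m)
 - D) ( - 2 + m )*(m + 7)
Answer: D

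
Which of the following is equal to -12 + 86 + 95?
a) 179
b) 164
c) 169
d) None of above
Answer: c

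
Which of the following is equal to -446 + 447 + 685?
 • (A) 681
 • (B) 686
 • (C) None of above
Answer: B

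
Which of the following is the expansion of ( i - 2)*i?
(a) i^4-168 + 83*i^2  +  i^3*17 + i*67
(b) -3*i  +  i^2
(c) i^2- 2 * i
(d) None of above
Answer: c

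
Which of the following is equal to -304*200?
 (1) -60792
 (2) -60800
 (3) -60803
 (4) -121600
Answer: 2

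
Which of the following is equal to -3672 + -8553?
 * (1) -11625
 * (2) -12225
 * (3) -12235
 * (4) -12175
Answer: 2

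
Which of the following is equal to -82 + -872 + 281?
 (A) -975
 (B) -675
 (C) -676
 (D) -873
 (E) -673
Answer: E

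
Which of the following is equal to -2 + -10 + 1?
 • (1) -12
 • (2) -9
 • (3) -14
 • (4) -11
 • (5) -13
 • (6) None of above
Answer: 4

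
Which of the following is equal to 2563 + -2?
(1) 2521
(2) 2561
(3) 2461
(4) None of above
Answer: 2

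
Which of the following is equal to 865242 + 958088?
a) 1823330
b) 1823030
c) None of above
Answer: a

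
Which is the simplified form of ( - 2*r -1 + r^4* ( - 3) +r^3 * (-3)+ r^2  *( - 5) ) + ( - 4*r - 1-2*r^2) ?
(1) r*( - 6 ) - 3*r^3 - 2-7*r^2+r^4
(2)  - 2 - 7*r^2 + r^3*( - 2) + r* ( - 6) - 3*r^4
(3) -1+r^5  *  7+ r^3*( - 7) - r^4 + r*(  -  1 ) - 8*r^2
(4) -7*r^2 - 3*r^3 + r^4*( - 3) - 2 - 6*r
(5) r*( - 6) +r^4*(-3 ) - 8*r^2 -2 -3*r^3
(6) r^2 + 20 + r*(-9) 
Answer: 4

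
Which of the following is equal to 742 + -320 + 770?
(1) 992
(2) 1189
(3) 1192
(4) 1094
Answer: 3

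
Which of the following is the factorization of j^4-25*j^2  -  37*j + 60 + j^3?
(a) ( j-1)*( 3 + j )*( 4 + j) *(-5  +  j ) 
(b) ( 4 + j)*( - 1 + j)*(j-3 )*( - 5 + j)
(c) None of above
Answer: a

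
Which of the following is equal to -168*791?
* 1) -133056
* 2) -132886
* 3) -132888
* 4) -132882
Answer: 3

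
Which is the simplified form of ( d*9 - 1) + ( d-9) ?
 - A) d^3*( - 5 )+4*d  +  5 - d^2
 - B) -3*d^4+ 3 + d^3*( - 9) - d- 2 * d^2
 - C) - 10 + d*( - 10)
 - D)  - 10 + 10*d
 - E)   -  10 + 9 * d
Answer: D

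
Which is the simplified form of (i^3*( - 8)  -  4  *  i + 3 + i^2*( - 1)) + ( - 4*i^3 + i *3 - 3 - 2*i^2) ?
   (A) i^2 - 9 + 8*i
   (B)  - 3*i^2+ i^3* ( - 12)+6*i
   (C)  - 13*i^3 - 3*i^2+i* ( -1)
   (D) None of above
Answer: D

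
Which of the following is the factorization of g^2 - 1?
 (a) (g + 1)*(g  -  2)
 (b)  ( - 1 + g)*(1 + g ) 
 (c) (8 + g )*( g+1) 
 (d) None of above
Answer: b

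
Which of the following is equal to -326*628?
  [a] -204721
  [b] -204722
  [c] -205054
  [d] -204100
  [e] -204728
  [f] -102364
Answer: e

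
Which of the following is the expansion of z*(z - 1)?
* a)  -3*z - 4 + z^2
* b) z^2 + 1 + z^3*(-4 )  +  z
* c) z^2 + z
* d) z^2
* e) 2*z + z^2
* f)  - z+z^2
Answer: f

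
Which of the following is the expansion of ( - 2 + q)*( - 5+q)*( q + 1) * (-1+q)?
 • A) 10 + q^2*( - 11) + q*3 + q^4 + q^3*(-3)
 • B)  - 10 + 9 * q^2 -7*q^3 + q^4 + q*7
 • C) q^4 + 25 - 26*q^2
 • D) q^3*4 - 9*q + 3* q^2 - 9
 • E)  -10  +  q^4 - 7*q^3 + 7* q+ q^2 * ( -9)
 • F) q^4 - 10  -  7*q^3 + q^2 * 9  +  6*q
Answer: B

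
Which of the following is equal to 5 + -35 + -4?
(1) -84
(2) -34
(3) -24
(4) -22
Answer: 2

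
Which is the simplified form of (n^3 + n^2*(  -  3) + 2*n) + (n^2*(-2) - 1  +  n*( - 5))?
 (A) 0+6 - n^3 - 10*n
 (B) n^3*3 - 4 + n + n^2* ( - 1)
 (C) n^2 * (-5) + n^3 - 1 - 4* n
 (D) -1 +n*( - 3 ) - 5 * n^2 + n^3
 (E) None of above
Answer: D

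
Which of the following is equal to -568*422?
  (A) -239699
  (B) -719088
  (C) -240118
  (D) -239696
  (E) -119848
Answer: D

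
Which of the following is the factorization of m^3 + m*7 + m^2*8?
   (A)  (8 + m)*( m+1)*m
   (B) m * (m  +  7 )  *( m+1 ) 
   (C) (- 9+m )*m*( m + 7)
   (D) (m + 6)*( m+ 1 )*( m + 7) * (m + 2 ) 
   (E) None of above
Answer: B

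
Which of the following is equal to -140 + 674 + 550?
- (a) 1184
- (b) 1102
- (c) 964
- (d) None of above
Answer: d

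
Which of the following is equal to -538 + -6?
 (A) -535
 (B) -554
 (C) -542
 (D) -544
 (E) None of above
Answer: D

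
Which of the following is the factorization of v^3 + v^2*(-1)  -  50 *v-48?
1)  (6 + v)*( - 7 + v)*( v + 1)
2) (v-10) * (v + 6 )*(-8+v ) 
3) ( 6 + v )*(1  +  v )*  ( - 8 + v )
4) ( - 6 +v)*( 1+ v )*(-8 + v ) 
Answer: 3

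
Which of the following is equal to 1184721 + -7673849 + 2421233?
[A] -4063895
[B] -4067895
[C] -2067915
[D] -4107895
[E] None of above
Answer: B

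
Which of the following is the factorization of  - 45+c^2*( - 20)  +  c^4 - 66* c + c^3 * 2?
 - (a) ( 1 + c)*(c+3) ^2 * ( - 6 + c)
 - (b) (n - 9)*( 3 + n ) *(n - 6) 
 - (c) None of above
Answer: c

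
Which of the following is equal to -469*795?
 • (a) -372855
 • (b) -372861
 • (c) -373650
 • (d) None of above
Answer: a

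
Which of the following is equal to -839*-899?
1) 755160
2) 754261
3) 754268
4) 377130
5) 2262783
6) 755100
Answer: 2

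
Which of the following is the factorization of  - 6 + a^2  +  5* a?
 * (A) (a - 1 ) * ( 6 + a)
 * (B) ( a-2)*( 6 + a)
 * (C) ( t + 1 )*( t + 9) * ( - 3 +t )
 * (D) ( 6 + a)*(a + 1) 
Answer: A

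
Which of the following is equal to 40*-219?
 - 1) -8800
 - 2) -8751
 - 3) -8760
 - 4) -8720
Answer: 3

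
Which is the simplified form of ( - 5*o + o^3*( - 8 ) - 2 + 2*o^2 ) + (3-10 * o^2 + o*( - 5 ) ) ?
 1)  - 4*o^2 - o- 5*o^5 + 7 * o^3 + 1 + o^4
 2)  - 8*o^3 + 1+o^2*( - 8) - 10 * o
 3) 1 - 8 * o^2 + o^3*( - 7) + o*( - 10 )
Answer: 2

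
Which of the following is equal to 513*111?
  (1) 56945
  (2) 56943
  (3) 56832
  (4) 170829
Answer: 2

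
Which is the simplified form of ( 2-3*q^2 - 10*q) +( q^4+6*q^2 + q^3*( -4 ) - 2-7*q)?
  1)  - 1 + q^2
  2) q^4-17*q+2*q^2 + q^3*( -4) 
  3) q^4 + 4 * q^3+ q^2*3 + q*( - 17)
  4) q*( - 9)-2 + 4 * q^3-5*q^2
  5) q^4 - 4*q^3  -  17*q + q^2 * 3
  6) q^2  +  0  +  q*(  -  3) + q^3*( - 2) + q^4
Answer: 5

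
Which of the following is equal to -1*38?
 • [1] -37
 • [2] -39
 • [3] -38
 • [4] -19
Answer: 3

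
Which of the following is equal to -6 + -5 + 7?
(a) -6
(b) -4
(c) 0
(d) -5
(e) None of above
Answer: b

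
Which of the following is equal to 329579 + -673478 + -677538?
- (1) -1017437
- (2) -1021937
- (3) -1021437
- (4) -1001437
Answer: 3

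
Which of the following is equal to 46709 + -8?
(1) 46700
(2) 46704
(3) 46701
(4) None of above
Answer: 3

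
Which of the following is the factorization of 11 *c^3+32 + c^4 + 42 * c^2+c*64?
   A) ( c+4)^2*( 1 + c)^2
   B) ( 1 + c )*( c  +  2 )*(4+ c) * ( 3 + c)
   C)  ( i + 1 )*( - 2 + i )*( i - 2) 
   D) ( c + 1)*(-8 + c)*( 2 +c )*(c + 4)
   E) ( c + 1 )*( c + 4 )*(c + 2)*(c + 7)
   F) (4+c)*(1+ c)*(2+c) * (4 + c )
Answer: F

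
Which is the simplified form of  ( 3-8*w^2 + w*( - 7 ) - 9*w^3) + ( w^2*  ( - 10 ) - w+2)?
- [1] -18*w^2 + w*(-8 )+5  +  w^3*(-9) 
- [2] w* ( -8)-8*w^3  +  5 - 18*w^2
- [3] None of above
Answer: 1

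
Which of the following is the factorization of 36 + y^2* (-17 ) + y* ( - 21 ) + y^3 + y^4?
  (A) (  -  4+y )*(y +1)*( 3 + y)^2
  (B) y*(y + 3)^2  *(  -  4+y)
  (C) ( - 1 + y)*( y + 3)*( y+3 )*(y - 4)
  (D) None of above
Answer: C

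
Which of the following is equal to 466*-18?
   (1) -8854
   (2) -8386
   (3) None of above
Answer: 3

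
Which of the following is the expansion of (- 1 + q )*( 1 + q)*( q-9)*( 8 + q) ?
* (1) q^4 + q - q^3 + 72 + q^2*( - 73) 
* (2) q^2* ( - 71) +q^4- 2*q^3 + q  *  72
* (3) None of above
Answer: 1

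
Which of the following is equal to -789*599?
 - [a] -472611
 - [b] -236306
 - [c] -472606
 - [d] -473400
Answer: a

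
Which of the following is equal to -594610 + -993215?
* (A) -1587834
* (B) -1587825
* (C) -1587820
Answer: B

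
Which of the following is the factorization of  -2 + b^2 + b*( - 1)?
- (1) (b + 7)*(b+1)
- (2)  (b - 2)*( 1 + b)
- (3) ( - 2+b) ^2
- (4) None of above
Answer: 2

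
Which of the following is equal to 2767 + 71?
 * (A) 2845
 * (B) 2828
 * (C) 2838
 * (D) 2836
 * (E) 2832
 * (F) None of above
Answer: C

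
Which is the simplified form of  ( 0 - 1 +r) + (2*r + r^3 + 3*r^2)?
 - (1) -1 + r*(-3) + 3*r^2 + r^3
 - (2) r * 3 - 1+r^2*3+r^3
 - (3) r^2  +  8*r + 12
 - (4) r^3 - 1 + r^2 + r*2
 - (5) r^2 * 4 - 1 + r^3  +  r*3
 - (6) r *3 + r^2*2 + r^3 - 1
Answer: 2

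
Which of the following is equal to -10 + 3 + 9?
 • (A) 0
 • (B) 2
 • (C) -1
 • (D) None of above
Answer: B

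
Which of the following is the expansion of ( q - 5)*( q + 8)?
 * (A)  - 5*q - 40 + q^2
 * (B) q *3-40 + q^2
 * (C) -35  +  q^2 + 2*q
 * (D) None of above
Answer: B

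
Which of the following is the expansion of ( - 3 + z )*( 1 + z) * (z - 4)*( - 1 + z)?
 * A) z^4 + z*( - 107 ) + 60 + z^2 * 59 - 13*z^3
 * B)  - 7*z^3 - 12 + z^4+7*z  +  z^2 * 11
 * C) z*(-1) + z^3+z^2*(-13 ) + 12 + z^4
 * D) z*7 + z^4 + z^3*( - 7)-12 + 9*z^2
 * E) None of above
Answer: B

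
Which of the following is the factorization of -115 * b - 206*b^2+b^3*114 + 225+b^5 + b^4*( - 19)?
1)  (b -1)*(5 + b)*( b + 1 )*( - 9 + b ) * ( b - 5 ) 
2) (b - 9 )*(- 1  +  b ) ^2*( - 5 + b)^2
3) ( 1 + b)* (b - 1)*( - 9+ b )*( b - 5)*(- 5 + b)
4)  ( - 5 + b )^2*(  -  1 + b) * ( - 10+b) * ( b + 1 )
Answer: 3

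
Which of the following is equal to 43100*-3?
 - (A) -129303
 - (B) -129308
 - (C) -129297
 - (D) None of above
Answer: D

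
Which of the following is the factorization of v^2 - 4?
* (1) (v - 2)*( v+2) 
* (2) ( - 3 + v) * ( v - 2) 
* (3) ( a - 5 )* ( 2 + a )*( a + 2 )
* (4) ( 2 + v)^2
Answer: 1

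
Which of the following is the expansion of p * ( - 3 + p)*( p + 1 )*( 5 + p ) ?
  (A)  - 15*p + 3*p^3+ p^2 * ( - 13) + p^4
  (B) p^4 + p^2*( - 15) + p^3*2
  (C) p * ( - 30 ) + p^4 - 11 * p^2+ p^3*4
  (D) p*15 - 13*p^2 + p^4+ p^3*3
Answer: A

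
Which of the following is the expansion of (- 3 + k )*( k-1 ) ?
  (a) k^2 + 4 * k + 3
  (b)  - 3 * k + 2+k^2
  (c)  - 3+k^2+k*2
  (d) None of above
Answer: d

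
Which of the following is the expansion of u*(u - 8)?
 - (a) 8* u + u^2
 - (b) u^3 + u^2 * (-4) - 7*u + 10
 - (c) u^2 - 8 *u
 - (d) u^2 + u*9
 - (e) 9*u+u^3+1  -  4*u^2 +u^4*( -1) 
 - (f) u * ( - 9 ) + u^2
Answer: c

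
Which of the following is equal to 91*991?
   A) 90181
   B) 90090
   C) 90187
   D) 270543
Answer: A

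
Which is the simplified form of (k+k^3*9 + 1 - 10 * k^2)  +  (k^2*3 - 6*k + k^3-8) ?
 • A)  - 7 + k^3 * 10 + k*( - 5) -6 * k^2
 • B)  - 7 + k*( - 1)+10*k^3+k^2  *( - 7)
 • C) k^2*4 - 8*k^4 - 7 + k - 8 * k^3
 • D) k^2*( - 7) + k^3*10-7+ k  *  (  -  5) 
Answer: D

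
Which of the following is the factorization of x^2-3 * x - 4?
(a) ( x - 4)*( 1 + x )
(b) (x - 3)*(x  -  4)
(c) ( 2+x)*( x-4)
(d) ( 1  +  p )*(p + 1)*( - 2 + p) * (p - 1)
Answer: a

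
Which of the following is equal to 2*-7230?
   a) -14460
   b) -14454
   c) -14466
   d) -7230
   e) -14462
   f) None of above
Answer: a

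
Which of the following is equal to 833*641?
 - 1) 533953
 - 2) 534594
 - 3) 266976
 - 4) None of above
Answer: 1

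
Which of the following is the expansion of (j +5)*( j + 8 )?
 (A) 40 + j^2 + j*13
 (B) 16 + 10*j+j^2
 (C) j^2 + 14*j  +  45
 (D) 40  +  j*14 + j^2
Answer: A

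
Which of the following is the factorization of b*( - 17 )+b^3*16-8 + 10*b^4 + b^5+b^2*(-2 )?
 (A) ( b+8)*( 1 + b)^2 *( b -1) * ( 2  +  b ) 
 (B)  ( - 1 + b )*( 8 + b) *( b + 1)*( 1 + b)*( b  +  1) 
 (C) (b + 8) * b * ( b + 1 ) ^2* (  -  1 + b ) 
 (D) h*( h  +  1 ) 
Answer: B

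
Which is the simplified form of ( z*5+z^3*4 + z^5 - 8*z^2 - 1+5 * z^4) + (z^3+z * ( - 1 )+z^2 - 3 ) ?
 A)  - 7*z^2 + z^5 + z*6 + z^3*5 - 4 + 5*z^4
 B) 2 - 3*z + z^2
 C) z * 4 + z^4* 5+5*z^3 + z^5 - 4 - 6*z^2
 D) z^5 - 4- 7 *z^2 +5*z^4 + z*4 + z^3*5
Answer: D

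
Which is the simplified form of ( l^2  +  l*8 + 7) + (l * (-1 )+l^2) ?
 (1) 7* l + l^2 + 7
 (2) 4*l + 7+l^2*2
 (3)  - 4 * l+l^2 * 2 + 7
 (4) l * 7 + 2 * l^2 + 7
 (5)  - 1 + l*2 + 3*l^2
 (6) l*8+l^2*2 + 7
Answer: 4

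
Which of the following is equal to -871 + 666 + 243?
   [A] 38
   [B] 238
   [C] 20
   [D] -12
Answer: A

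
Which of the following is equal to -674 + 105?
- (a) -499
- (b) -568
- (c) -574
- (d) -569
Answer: d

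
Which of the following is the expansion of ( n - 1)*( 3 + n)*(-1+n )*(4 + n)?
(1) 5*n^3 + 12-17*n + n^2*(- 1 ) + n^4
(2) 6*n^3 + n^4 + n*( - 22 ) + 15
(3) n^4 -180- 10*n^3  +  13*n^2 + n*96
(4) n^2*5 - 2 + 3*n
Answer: 1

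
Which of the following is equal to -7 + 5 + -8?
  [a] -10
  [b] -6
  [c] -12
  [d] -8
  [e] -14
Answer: a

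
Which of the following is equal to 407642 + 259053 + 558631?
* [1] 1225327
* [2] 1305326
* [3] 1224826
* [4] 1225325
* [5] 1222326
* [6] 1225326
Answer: 6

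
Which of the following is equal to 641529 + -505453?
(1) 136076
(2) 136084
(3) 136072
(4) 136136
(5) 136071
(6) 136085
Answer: 1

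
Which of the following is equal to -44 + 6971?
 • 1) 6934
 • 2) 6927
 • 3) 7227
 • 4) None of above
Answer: 2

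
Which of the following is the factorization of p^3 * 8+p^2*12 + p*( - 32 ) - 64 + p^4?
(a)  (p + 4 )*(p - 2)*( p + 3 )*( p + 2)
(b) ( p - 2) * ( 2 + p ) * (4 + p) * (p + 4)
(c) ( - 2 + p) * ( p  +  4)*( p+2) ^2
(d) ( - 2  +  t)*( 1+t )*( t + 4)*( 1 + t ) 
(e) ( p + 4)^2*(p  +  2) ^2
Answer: b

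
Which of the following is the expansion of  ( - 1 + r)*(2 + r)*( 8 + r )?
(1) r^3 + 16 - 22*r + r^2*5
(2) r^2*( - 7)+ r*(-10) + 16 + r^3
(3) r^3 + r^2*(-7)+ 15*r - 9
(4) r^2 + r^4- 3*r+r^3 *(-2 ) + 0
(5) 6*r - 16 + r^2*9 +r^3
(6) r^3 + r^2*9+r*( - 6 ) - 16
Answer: 5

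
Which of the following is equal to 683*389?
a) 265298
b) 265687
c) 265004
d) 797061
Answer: b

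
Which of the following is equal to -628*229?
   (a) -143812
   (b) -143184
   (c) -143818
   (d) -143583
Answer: a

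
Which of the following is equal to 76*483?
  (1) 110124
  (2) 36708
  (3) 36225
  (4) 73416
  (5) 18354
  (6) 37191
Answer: 2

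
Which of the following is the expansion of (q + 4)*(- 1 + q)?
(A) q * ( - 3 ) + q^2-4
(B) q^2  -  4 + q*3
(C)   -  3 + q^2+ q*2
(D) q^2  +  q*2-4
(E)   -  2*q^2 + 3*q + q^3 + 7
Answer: B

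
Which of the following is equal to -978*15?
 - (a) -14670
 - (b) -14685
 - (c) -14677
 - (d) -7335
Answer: a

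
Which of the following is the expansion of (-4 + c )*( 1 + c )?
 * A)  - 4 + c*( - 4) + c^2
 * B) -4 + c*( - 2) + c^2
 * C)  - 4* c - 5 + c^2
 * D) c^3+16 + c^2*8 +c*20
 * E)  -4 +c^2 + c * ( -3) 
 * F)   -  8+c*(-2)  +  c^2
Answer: E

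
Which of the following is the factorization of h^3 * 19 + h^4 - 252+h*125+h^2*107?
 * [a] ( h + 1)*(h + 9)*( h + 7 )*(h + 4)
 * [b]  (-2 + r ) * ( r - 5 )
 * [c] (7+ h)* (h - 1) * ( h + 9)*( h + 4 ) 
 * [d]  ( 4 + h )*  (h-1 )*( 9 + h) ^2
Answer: c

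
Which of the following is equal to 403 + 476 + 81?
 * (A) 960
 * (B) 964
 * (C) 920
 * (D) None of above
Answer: A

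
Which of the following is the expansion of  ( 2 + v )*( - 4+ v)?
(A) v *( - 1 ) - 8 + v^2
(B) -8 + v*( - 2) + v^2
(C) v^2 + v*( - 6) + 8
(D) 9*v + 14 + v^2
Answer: B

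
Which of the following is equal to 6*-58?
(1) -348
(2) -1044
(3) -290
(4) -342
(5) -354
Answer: 1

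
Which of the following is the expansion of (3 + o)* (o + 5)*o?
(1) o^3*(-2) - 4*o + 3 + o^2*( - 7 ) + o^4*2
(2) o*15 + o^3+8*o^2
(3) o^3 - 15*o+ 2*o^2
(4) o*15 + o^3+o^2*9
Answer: 2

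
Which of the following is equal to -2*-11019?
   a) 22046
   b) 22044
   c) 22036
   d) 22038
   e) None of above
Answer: d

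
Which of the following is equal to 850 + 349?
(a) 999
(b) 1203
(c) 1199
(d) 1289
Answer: c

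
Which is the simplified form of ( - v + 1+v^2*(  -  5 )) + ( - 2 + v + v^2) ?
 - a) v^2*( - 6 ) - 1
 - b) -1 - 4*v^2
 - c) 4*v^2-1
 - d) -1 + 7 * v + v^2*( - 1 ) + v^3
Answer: b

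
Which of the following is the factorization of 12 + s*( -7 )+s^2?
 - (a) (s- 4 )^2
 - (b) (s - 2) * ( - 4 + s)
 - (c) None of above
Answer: c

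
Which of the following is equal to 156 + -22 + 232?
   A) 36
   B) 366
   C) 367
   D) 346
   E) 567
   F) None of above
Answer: B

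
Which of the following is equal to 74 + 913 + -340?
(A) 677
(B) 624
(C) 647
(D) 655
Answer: C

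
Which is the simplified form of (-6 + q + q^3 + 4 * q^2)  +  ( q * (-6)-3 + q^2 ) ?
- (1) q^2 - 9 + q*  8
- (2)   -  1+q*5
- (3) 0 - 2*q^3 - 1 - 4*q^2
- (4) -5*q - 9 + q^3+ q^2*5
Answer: 4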